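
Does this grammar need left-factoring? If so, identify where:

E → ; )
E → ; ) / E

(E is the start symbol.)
Left-factoring is needed when two productions for the same non-terminal
share a common prefix on the right-hand side.

Productions for E:
  E → ; )
  E → ; ) / E

Found common prefix '; )' in productions for E

Answer: Yes, E has productions with common prefix '; )'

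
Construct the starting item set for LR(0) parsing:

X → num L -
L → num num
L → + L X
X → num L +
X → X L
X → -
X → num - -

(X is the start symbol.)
First, augment the grammar with X' → X
I₀ = CLOSURE({ [X' → . X] }):
  [X' → . X] has the dot before X: add [X → . num L -], [X → . num L +], [X → . X L], [X → . -], [X → . num - -]
No further items can be added.

I₀ = { [X → . -], [X → . X L], [X → . num - -], [X → . num L +], [X → . num L -], [X' → . X] }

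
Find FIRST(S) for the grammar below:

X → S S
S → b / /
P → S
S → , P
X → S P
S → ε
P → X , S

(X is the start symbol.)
To compute FIRST(S), examine every production with S on the left-hand side, reading each right-hand side left to right until a non-nullable symbol is reached.

From S → b / /:
  - b is a terminal: add 'b' and stop
From S → , P:
  - ',' is a terminal: add ',' and stop
From S → ε:
  - ε-production, so ε ∈ FIRST(S)

Collecting: FIRST(S) = { ',', 'b', ε }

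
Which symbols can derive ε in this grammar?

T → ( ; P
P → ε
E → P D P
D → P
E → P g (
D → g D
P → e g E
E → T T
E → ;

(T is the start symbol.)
ε-productions: P → ε
So P is immediately nullable.
D → P: every symbol on the right is nullable, so D is nullable too.
E → P D P: every symbol on the right is nullable, so E is nullable too.
No further non-terminal can be added: every production for the remaining non-terminals contains a terminal or a non-nullable non-terminal.
Nullable = { 'D', 'E', 'P' }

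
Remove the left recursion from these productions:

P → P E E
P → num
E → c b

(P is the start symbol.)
P → num P'
P' → E E P'
P' → ε
E → c b

P is directly left-recursive. The standard transformation for
  A → A α₁ | ... | A α_m | β₁ | ... | β_n
is
  A  → β₁ A' | ... | β_n A'
  A' → α₁ A' | ... | α_m A' | ε

P → num becomes P → num P'
P → P E E becomes P' → E E P'
Add P' → ε

Productions for other non-terminals are unchanged:
  E → c b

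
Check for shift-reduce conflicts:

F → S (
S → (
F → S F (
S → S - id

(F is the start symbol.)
No shift-reduce conflicts

A shift-reduce conflict occurs when an LR(0) state has both:
  - a complete (reduce) item [A → α .] (dot at the end), and
  - a shift item [B → β . c γ] (dot before a terminal).

Augment with F' → F and build the canonical LR(0) collection (I0 = CLOSURE({[F' → . F]}), then GOTO on every symbol after a dot until no new states appear). It has 9 states:
  I0: { [F → . S (], [F → . S F (], [F' → . F], [S → . (], [S → . S - id] }  — shift
  I1: { [S → ( .] }  — reduce
  I2: { [F' → F .] }  — accept
  I3: { [F → . S (], [F → . S F (], [F → S . (], [F → S . F (], [S → . (], [S → . S - id], [S → S . - id] }  — shift
  I4: { [F → S ( .], [S → ( .] }  — 2 reduces
  I5: { [S → S - . id] }  — shift
  I6: { [F → S F . (] }  — shift
  I7: { [F → S F ( .] }  — reduce
  I8: { [S → S - id .] }  — reduce

No state contains both a complete item and a shift item.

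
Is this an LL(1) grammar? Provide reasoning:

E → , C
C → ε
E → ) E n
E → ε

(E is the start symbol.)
Yes, the grammar is LL(1).

A grammar is LL(1) if for each non-terminal N with multiple productions, the predict sets of those productions are pairwise disjoint, where PREDICT(N → α) = (FIRST(α) \ {ε}) ∪ (FOLLOW(N) if α ⇒* ε).

Relevant sets:
  FOLLOW(E) = { $, 'n' }

For E:
  PREDICT(E → ',' C) = { ',' }
  PREDICT(E → ')' E n) = { ')' }
  PREDICT(E → ε) = { $, 'n' }
C has a single production, so nothing to check there.

All predict sets are disjoint. The grammar IS LL(1).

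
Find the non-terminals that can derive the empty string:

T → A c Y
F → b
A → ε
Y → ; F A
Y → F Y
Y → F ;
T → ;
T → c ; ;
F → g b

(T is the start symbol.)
{ 'A' }

A non-terminal is nullable if it can derive ε (the empty string): either it has an ε-production, or it has a production whose right-hand side consists entirely of nullable non-terminals.

ε-productions: A → ε
So A is immediately nullable.
No further non-terminal can be added: every production for the remaining non-terminals contains a terminal or a non-nullable non-terminal.
Nullable = { 'A' }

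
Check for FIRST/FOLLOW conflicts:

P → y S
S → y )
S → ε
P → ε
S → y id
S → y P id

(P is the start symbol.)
No FIRST/FOLLOW conflicts.

Nullable non-terminals: P, S.

P: nullable alternative(s) P → ε; FOLLOW(P) = { $, 'id' }
  P → y S: FIRST \ {ε} = { 'y' } — disjoint from FOLLOW(P)
  P → ε: FIRST \ {ε} = { } — this is the only nullable alternative, skip

S: nullable alternative(s) S → ε; FOLLOW(S) = { $, 'id' }
  S → y ): FIRST \ {ε} = { 'y' } — disjoint from FOLLOW(S)
  S → ε: FIRST \ {ε} = { } — this is the only nullable alternative, skip
  S → y id: FIRST \ {ε} = { 'y' } — disjoint from FOLLOW(S)
  S → y P id: FIRST \ {ε} = { 'y' } — disjoint from FOLLOW(S)

No FIRST/FOLLOW conflicts found.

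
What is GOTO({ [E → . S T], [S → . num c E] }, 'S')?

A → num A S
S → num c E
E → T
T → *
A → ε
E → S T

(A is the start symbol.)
GOTO(I, 'S') = CLOSURE({ [A → αX.β] : [A → α.Xβ] ∈ I, X = 'S' })

Items with dot before 'S', with the dot advanced:
  [E → . S T] → [E → S . T]
Closure of the advanced items:
  [E → S . T] has the dot before T: add [T → . *]

GOTO = { [E → S . T], [T → . *] }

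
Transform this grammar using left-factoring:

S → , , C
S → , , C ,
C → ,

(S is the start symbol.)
Left-factoring transforms A → αβ₁ | αβ₂ into A → αA' and A' → β₁ | β₂
(α is the longest common prefix among the alternatives). Repeat until
no nonterminal has two alternatives with a common prefix.

Round 1: S has alternatives sharing prefix ', , C'. Introduce S': S → , , C S'
  Add: S' → ε
  Add: S' → ,

No remaining common prefixes — done.

Resulting grammar:
S → , , C S'
S' → ε
S' → ,
C → ,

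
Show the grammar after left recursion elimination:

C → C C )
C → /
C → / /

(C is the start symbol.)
C is directly left-recursive. The standard transformation for
  A → A α₁ | ... | A α_m | β₁ | ... | β_n
is
  A  → β₁ A' | ... | β_n A'
  A' → α₁ A' | ... | α_m A' | ε

C → / becomes C → / C'
C → / / becomes C → / / C'
C → C C ) becomes C' → C ) C'
Add C' → ε

Resulting grammar:
C → / C'
C → / / C'
C' → C ) C'
C' → ε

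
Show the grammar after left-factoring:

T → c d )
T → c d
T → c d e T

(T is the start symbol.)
T → c d T'
T' → )
T' → ε
T' → e T

Left-factoring transforms A → αβ₁ | αβ₂ into A → αA' and A' → β₁ | β₂
(α is the longest common prefix among the alternatives). Repeat until
no nonterminal has two alternatives with a common prefix.

Round 1: T has alternatives sharing prefix 'c d'. Introduce T': T → c d T'
  Add: T' → )
  Add: T' → ε
  Add: T' → e T

No remaining common prefixes — done.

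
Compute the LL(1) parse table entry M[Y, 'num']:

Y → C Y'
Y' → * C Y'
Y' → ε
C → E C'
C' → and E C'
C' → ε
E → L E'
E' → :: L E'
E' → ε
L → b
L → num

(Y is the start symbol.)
To find M[Y, 'num'], we find productions for Y where 'num' is in the predict set (PREDICT(N → α) = (FIRST(α) \ {ε}) ∪ (FOLLOW(N) if α ⇒* ε)).

Relevant sets:
  FIRST(C) = { 'b', 'num' }

Y → C Y': PREDICT = { 'b', 'num' }
  'num' is in predict set, so this production goes in M[Y, 'num']

M[Y, 'num'] = Y → C Y'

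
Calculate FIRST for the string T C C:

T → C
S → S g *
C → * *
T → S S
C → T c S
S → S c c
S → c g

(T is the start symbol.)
FIRST sets of the non-terminals involved (from the grammar, by fixed-point iteration):
  FIRST(T) = { '*', 'c' }

To compute FIRST(T C C), process the symbols left to right:
Symbol T is a non-terminal. Add FIRST(T) \ {ε} = { '*', 'c' }
T is not nullable (ε ∉ FIRST(T)), so stop here.
FIRST(T C C) = { '*', 'c' }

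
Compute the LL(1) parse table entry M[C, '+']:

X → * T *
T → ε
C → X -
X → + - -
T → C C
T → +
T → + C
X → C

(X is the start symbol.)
C → X -

To find M[C, '+'], we find productions for C where '+' is in the predict set (PREDICT(N → α) = (FIRST(α) \ {ε}) ∪ (FOLLOW(N) if α ⇒* ε)).

Relevant sets:
  FIRST(X) = { '*', '+' }

C → X -: PREDICT = { '*', '+' }
  '+' is in predict set, so this production goes in M[C, '+']

M[C, '+'] = C → X -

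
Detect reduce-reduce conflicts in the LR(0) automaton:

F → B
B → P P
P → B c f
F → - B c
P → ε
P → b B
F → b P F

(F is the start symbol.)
Yes — I10: [B → P P .] vs [P → .]

Augment with F' → F and build the canonical LR(0) collection (I0 = CLOSURE({[F' → . F]}), then GOTO on every symbol after a dot until no new states appear). It has 16 states:
  I0: { [B → . P P], [F → . - B c], [F → . B], [F → . b P F], [F' → . F], [P → . B c f], [P → . b B], [P → .] }  — shift, reduce
  I1: { [B → . P P], [F → - . B c], [P → . B c f], [P → . b B], [P → .] }  — shift, reduce
  I2: { [F → B .], [P → B . c f] }  — shift, reduce
  I3: { [F' → F .] }  — accept
  I4: { [B → . P P], [B → P . P], [P → . B c f], [P → . b B], [P → .] }  — shift, reduce
  I5: { [B → . P P], [F → b . P F], [P → . B c f], [P → . b B], [P → .], [P → b . B] }  — shift, reduce
  I6: { [P → B . c f], [P → b B .] }  — shift, reduce
  I7: { [B → . P P], [B → P . P], [F → . - B c], [F → . B], [F → . b P F], [F → b P . F], [P → . B c f], [P → . b B], [P → .] }  — shift, reduce
  I8: { [B → . P P], [P → . B c f], [P → . b B], [P → .], [P → b . B] }  — shift, reduce
  I9: { [F → b P F .] }  — reduce
  I10: { [B → . P P], [B → P . P], [B → P P .], [P → . B c f], [P → . b B], [P → .] }  — shift, 2 reduces
  I11: { [P → B . c f] }  — shift
  I12: { [P → B c . f] }  — shift
  I13: { [P → B c f .] }  — reduce
  I14: { [F → - B . c], [P → B . c f] }  — shift
  I15: { [F → - B c .], [P → B c . f] }  — shift, reduce

I10 contains complete items [B → P P .], [P → .] — reduce-reduce conflict.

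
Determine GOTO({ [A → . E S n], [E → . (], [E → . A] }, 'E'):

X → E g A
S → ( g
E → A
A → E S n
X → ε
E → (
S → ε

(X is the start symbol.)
{ [A → E . S n], [S → . ( g], [S → .] }

GOTO(I, 'E') = CLOSURE({ [A → αX.β] : [A → α.Xβ] ∈ I, X = 'E' })

Items with dot before 'E', with the dot advanced:
  [A → . E S n] → [A → E . S n]
Closure of the advanced items:
  [A → E . S n] has the dot before S: add [S → . ( g], [S → .]

GOTO = { [A → E . S n], [S → . ( g], [S → .] }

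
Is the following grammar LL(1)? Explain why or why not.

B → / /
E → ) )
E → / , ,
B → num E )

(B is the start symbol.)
Yes, the grammar is LL(1).

For B:
  PREDICT(B → '/' '/') = { '/' }
  PREDICT(B → num E ')') = { 'num' }
For E:
  PREDICT(E → ')' ')') = { ')' }
  PREDICT(E → '/' ',' ',') = { '/' }

All predict sets are disjoint. The grammar IS LL(1).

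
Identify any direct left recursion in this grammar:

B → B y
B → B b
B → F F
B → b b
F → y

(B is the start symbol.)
Yes, B is left-recursive

Direct left recursion occurs when N → N α for some non-terminal N (the right-hand side begins with the left-hand side itself).

B → B y: LEFT RECURSIVE (starts with B)
B → B b: LEFT RECURSIVE (starts with B)
B → F F: starts with F
B → b b: starts with b
F → y: starts with y

The grammar has direct left recursion on: B.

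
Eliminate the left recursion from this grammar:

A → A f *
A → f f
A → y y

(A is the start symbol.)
A is directly left-recursive. The standard transformation for
  A → A α₁ | ... | A α_m | β₁ | ... | β_n
is
  A  → β₁ A' | ... | β_n A'
  A' → α₁ A' | ... | α_m A' | ε

A → f f becomes A → f f A'
A → y y becomes A → y y A'
A → A f * becomes A' → f * A'
Add A' → ε

Resulting grammar:
A → f f A'
A → y y A'
A' → f * A'
A' → ε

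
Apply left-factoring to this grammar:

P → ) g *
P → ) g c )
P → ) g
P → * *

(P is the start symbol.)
P → ) g P'
P' → *
P' → c )
P' → ε
P → * *

Left-factoring transforms A → αβ₁ | αβ₂ into A → αA' and A' → β₁ | β₂
(α is the longest common prefix among the alternatives). Repeat until
no nonterminal has two alternatives with a common prefix.

Round 1: P has alternatives sharing prefix ') g'. Introduce P': P → ) g P'
  Add: P' → *
  Add: P' → c )
  Add: P' → ε

No remaining common prefixes — done.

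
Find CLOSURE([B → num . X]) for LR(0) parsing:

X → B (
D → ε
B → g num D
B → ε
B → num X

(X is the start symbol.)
To compute CLOSURE, for each item [A → α.Bβ] where B is a non-terminal, add [B → .γ] for all productions B → γ; repeat for the newly added items until nothing changes.

Start with: [B → num . X]
  [B → num . X] has the dot before X: add [X → . B (]
  [X → . B (] has the dot before B: add [B → . g num D], [B → .], [B → . num X]
No further items can be added.

CLOSURE = { [B → . g num D], [B → . num X], [B → .], [B → num . X], [X → . B (] }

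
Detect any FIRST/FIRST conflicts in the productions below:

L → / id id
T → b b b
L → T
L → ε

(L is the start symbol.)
A FIRST/FIRST conflict occurs when two productions N → α and N → β for the same non-terminal have FIRST(α) ∩ FIRST(β) ≠ ∅ (with ε ∈ FIRST of a nullable right-hand side, so two nullable alternatives also conflict).

FIRST sets of the non-terminals at (or reachable through a nullable prefix from) the front of some alternative:
  FIRST(T) = { 'b' }

Productions for L:
  L → / id id: FIRST = { '/' }
  L → T: FIRST = { 'b' }
  L → ε: FIRST = { ε }
T has only one production, so no FIRST/FIRST conflict is possible there.

All alternatives of each non-terminal have pairwise disjoint FIRST sets.

Answer: No FIRST/FIRST conflicts.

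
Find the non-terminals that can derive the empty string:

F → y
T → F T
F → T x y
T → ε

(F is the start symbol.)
A non-terminal is nullable if it can derive ε (the empty string): either it has an ε-production, or it has a production whose right-hand side consists entirely of nullable non-terminals.

ε-productions: T → ε
So T is immediately nullable.
No further non-terminal can be added: every production for the remaining non-terminals contains a terminal or a non-nullable non-terminal.
Nullable = { 'T' }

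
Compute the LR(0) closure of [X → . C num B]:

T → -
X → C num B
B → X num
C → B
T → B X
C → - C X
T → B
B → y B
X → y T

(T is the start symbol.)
{ [B → . X num], [B → . y B], [C → . - C X], [C → . B], [X → . C num B], [X → . y T] }

To compute CLOSURE, for each item [A → α.Bβ] where B is a non-terminal, add [B → .γ] for all productions B → γ; repeat for the newly added items until nothing changes.

Start with: [X → . C num B]
  [X → . C num B] has the dot before C: add [C → . B], [C → . - C X]
  [C → . B] has the dot before B: add [B → . X num], [B → . y B]
  [B → . X num] has the dot before X: add [X → . y T]
No further items can be added.

CLOSURE = { [B → . X num], [B → . y B], [C → . - C X], [C → . B], [X → . C num B], [X → . y T] }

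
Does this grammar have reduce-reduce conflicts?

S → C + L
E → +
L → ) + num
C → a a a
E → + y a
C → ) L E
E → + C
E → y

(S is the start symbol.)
A reduce-reduce conflict occurs when an LR(0) state has two complete items [A → α .] and [B → β .] — both call for a reduction, and with no lookahead the parser cannot choose between them.

Augment with S' → S and build the canonical LR(0) collection (I0 = CLOSURE({[S' → . S]}), then GOTO on every symbol after a dot until no new states appear). It has 19 states:
  I0: { [C → . ) L E], [C → . a a a], [S → . C + L], [S' → . S] }  — shift
  I1: { [C → ) . L E], [L → . ) + num] }  — shift
  I2: { [S → C . + L] }  — shift
  I3: { [S' → S .] }  — accept
  I4: { [C → a . a a] }  — shift
  I5: { [C → a a . a] }  — shift
  I6: { [C → a a a .] }  — reduce
  I7: { [L → . ) + num], [S → C + . L] }  — shift
  I8: { [L → ) . + num] }  — shift
  I9: { [S → C + L .] }  — reduce
  I10: { [L → ) + . num] }  — shift
  I11: { [L → ) + num .] }  — reduce
  I12: { [C → ) L . E], [E → . + C], [E → . + y a], [E → . +], [E → . y] }  — shift
  I13: { [C → . ) L E], [C → . a a a], [E → + . C], [E → + . y a], [E → + .] }  — shift, reduce
  I14: { [C → ) L E .] }  — reduce
  I15: { [E → y .] }  — reduce
  I16: { [E → + C .] }  — reduce
  I17: { [E → + y . a] }  — shift
  I18: { [E → + y a .] }  — reduce

No state contains more than one complete item.

Answer: No reduce-reduce conflicts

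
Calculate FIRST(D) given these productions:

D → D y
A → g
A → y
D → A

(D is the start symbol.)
To compute FIRST(D), examine every production with D on the left-hand side, reading each right-hand side left to right until a non-nullable symbol is reached.

FIRST sets of the other non-terminals involved (by the same procedure, iterated to a fixed point):
  FIRST(A) = { 'g', 'y' }

From D → D y:
  - D is the symbol being defined: contributes nothing new
    D is not nullable, so stop
From D → A:
  - A is a non-terminal: add FIRST(A) \ {ε} = { 'g', 'y' }
    A is not nullable, so stop

Collecting: FIRST(D) = { 'g', 'y' }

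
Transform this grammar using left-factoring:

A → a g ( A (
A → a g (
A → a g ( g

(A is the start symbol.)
Left-factoring transforms A → αβ₁ | αβ₂ into A → αA' and A' → β₁ | β₂
(α is the longest common prefix among the alternatives). Repeat until
no nonterminal has two alternatives with a common prefix.

Round 1: A has alternatives sharing prefix 'a g ('. Introduce A': A → a g ( A'
  Add: A' → A (
  Add: A' → ε
  Add: A' → g

No remaining common prefixes — done.

Resulting grammar:
A → a g ( A'
A' → A (
A' → ε
A' → g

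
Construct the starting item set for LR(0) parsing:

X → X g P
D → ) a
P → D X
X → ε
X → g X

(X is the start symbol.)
{ [X → . X g P], [X → . g X], [X → .], [X' → . X] }

First, augment the grammar with X' → X
I₀ = CLOSURE({ [X' → . X] }):
  [X' → . X] has the dot before X: add [X → . X g P], [X → .], [X → . g X]
No further items can be added.

I₀ = { [X → . X g P], [X → . g X], [X → .], [X' → . X] }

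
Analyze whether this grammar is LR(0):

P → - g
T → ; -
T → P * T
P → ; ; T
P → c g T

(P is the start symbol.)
Yes, the grammar is LR(0)

Augment with P' → P and build the canonical LR(0) collection (I0 = CLOSURE({[P' → . P]}), then GOTO on every symbol after a dot until no new states appear). It has 15 states:
  I0: { [P → . - g], [P → . ; ; T], [P → . c g T], [P' → . P] }  — shift
  I1: { [P → - . g] }  — shift
  I2: { [P → ; . ; T] }  — shift
  I3: { [P' → P .] }  — accept
  I4: { [P → c . g T] }  — shift
  I5: { [P → . - g], [P → . ; ; T], [P → . c g T], [P → c g . T], [T → . ; -], [T → . P * T] }  — shift
  I6: { [P → ; . ; T], [T → ; . -] }  — shift
  I7: { [T → P . * T] }  — shift
  I8: { [P → c g T .] }  — reduce
  I9: { [P → . - g], [P → . ; ; T], [P → . c g T], [T → . ; -], [T → . P * T], [T → P * . T] }  — shift
  I10: { [T → P * T .] }  — reduce
  I11: { [T → ; - .] }  — reduce
  I12: { [P → . - g], [P → . ; ; T], [P → . c g T], [P → ; ; . T], [T → . ; -], [T → . P * T] }  — shift
  I13: { [P → ; ; T .] }  — reduce
  I14: { [P → - g .] }  — reduce

Every state is either a pure shift/goto state or contains exactly one complete item and nothing to shift — no conflicts. The grammar is LR(0).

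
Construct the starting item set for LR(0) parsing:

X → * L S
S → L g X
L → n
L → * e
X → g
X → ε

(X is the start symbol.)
{ [X → . * L S], [X → . g], [X → .], [X' → . X] }

First, augment the grammar with X' → X
I₀ = CLOSURE({ [X' → . X] }):
  [X' → . X] has the dot before X: add [X → . * L S], [X → . g], [X → .]
No further items can be added.

I₀ = { [X → . * L S], [X → . g], [X → .], [X' → . X] }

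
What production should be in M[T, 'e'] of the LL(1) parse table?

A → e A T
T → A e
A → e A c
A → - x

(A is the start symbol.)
To find M[T, 'e'], we find productions for T where 'e' is in the predict set (PREDICT(N → α) = (FIRST(α) \ {ε}) ∪ (FOLLOW(N) if α ⇒* ε)).

Relevant sets:
  FIRST(A) = { '-', 'e' }

T → A e: PREDICT = { '-', 'e' }
  'e' is in predict set, so this production goes in M[T, 'e']

M[T, 'e'] = T → A e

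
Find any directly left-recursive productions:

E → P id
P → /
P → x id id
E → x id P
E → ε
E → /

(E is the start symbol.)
No direct left recursion

E → P id: starts with P
P → /: starts with '/'
P → x id id: starts with x
E → x id P: starts with x
E → ε: starts with ε
E → /: starts with '/'

No direct left recursion found.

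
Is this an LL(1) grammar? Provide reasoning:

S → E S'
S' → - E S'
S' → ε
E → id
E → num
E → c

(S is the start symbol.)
Yes, the grammar is LL(1).

A grammar is LL(1) if for each non-terminal N with multiple productions, the predict sets of those productions are pairwise disjoint, where PREDICT(N → α) = (FIRST(α) \ {ε}) ∪ (FOLLOW(N) if α ⇒* ε).

Relevant sets:
  FOLLOW(S') = { $ }

For S':
  PREDICT(S' → '-' E S') = { '-' }
  PREDICT(S' → ε) = { $ }
For E:
  PREDICT(E → id) = { 'id' }
  PREDICT(E → num) = { 'num' }
  PREDICT(E → c) = { 'c' }
S has a single production, so nothing to check there.

All predict sets are disjoint. The grammar IS LL(1).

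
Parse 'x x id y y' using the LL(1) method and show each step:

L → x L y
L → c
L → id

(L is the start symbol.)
LL(1) parsing maintains a stack (initially the start symbol over $) and the input. At each step: if the stack top is a terminal, match it against the current input token; if it is a non-terminal N, replace it with the RHS of M[N, lookahead] (the unique production whose predict set contains the lookahead).

Stack is shown with the top on the left.

Stack      Input         Action
-------------------------------
L $        x x id y y $  output L → x L y
x L y $    x x id y y $  match 'x'
L y $      x id y y $    output L → x L y
x L y y $  x id y y $    match 'x'
L y y $    id y y $      output L → id
id y y $   id y y $      match 'id'
y y $      y y $         match 'y'
y $        y $           match 'y'
$          $             accept

The string is accepted.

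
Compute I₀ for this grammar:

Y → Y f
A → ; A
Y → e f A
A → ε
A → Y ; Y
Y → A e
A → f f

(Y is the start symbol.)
First, augment the grammar with Y' → Y
I₀ = CLOSURE({ [Y' → . Y] }):
  [Y' → . Y] has the dot before Y: add [Y → . Y f], [Y → . e f A], [Y → . A e]
  [Y → . A e] has the dot before A: add [A → . ; A], [A → .], [A → . Y ; Y], [A → . f f]
No further items can be added.

I₀ = { [A → . ; A], [A → . Y ; Y], [A → . f f], [A → .], [Y → . A e], [Y → . Y f], [Y → . e f A], [Y' → . Y] }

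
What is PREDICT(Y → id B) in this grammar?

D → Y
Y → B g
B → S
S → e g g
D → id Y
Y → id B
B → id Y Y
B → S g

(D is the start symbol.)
PREDICT(Y → id B) = (FIRST(RHS) \ {ε}) ∪ (FOLLOW(Y) if ε ∈ FIRST(RHS), i.e. RHS ⇒* ε)
FIRST(id B) = { 'id' }
ε ∉ FIRST(id B), so FOLLOW(Y) is not added.
PREDICT(Y → id B) = { 'id' }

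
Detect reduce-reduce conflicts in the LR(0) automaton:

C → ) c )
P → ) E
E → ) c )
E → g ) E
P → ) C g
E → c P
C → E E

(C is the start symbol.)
Augment with C' → C and build the canonical LR(0) collection (I0 = CLOSURE({[C' → . C]}), then GOTO on every symbol after a dot until no new states appear). It has 19 states:
  I0: { [C → . ) c )], [C → . E E], [C' → . C], [E → . ) c )], [E → . c P], [E → . g ) E] }  — shift
  I1: { [C → ) . c )], [E → ) . c )] }  — shift
  I2: { [C' → C .] }  — accept
  I3: { [C → E . E], [E → . ) c )], [E → . c P], [E → . g ) E] }  — shift
  I4: { [E → c . P], [P → . ) C g], [P → . ) E] }  — shift
  I5: { [E → g . ) E] }  — shift
  I6: { [E → . ) c )], [E → . c P], [E → . g ) E], [E → g ) . E] }  — shift
  I7: { [E → ) . c )] }  — shift
  I8: { [E → g ) E .] }  — reduce
  I9: { [E → ) c . )] }  — shift
  I10: { [E → ) c ) .] }  — reduce
  I11: { [C → . ) c )], [C → . E E], [E → . ) c )], [E → . c P], [E → . g ) E], [P → ) . C g], [P → ) . E] }  — shift
  I12: { [E → c P .] }  — reduce
  I13: { [P → ) C . g] }  — shift
  I14: { [C → E . E], [E → . ) c )], [E → . c P], [E → . g ) E], [P → ) E .] }  — shift, reduce
  I15: { [C → E E .] }  — reduce
  I16: { [P → ) C g .] }  — reduce
  I17: { [C → ) c . )], [E → ) c . )] }  — shift
  I18: { [C → ) c ) .], [E → ) c ) .] }  — 2 reduces

I18 contains complete items [C → ) c ) .], [E → ) c ) .] — reduce-reduce conflict.

Answer: Yes — I18: [C → ) c ) .] vs [E → ) c ) .]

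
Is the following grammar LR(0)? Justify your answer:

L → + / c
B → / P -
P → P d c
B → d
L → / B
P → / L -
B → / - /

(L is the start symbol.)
Yes, the grammar is LR(0)

Augment with L' → L and build the canonical LR(0) collection (I0 = CLOSURE({[L' → . L]}), then GOTO on every symbol after a dot until no new states appear). It has 18 states:
  I0: { [L → . + / c], [L → . / B], [L' → . L] }  — shift
  I1: { [L → + . / c] }  — shift
  I2: { [B → . / - /], [B → . / P -], [B → . d], [L → / . B] }  — shift
  I3: { [L' → L .] }  — accept
  I4: { [B → / . - /], [B → / . P -], [P → . / L -], [P → . P d c] }  — shift
  I5: { [L → / B .] }  — reduce
  I6: { [B → d .] }  — reduce
  I7: { [B → / - . /] }  — shift
  I8: { [L → . + / c], [L → . / B], [P → / . L -] }  — shift
  I9: { [B → / P . -], [P → P . d c] }  — shift
  I10: { [B → / P - .] }  — reduce
  I11: { [P → P d . c] }  — shift
  I12: { [P → P d c .] }  — reduce
  I13: { [P → / L . -] }  — shift
  I14: { [P → / L - .] }  — reduce
  I15: { [B → / - / .] }  — reduce
  I16: { [L → + / . c] }  — shift
  I17: { [L → + / c .] }  — reduce

Every state is either a pure shift/goto state or contains exactly one complete item and nothing to shift — no conflicts. The grammar is LR(0).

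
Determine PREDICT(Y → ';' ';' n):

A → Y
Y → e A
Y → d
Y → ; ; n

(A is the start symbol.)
PREDICT(Y → ';' ';' n) = (FIRST(RHS) \ {ε}) ∪ (FOLLOW(Y) if ε ∈ FIRST(RHS), i.e. RHS ⇒* ε)
FIRST(';' ';' n) = { ';' }
ε ∉ FIRST(';' ';' n), so FOLLOW(Y) is not added.
PREDICT(Y → ';' ';' n) = { ';' }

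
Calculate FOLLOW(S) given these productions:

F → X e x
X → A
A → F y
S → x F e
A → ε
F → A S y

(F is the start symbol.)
To compute FOLLOW(S), find every occurrence of S on a right-hand side N → α S β: add FIRST(β) \ {ε}, and if β is empty or nullable also add FOLLOW(N). Iterate to a fixed point.

In F → A S y: S is followed by y, add FIRST(y) \ {ε} = { 'y' }

Taking the union: FOLLOW(S) = { 'y' }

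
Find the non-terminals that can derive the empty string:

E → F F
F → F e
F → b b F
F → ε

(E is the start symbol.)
{ 'E', 'F' }

A non-terminal is nullable if it can derive ε (the empty string): either it has an ε-production, or it has a production whose right-hand side consists entirely of nullable non-terminals.

ε-productions: F → ε
So F is immediately nullable.
E → F F: every symbol on the right is nullable, so E is nullable too.
Every non-terminal is now nullable.
Nullable = { 'E', 'F' }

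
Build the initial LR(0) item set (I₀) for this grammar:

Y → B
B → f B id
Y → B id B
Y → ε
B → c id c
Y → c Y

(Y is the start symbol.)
{ [B → . c id c], [B → . f B id], [Y → . B id B], [Y → . B], [Y → . c Y], [Y → .], [Y' → . Y] }

First, augment the grammar with Y' → Y
I₀ = CLOSURE({ [Y' → . Y] }):
  [Y' → . Y] has the dot before Y: add [Y → . B], [Y → . B id B], [Y → .], [Y → . c Y]
  [Y → . B] has the dot before B: add [B → . f B id], [B → . c id c]
No further items can be added.

I₀ = { [B → . c id c], [B → . f B id], [Y → . B id B], [Y → . B], [Y → . c Y], [Y → .], [Y' → . Y] }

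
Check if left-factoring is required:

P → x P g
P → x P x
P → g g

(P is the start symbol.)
Yes, P has productions with common prefix 'x P'

Left-factoring is needed when two productions for the same non-terminal
share a common prefix on the right-hand side.

Productions for P:
  P → x P g
  P → x P x
  P → g g

Found common prefix 'x P' in productions for P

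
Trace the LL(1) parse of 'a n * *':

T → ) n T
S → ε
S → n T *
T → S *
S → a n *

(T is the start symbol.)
Stack is shown with the top on the left.

Stack      Input      Action
----------------------------
T $        a n * * $  output T → S *
S * $      a n * * $  output S → a n *
a n * * $  a n * * $  match 'a'
n * * $    n * * $    match 'n'
* * $      * * $      match '*'
* $        * $        match '*'
$          $          accept

The string is accepted.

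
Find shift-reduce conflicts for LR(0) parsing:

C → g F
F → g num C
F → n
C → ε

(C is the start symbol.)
A shift-reduce conflict occurs when an LR(0) state has both:
  - a complete (reduce) item [A → α .] (dot at the end), and
  - a shift item [B → β . c γ] (dot before a terminal).

Augment with C' → C and build the canonical LR(0) collection (I0 = CLOSURE({[C' → . C]}), then GOTO on every symbol after a dot until no new states appear). It has 8 states:
  I0: { [C → . g F], [C → .], [C' → . C] }  — shift, reduce
  I1: { [C' → C .] }  — accept
  I2: { [C → g . F], [F → . g num C], [F → . n] }  — shift
  I3: { [C → g F .] }  — reduce
  I4: { [F → g . num C] }  — shift
  I5: { [F → n .] }  — reduce
  I6: { [C → . g F], [C → .], [F → g num . C] }  — shift, reduce
  I7: { [F → g num C .] }  — reduce

I0 contains reduce item [C → .] and shift item [C → . g F] — shift-reduce conflict.
I6 contains reduce item [C → .] and shift item [C → . g F] — shift-reduce conflict.

Answer: Yes — I0: [C → .] vs [C → . g F]; I6: [C → .] vs [C → . g F]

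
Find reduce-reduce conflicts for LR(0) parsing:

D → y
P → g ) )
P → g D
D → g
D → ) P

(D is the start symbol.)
No reduce-reduce conflicts

A reduce-reduce conflict occurs when an LR(0) state has two complete items [A → α .] and [B → β .] — both call for a reduction, and with no lookahead the parser cannot choose between them.

Augment with D' → D and build the canonical LR(0) collection (I0 = CLOSURE({[D' → . D]}), then GOTO on every symbol after a dot until no new states appear). It has 10 states:
  I0: { [D → . ) P], [D → . g], [D → . y], [D' → . D] }  — shift
  I1: { [D → ) . P], [P → . g ) )], [P → . g D] }  — shift
  I2: { [D' → D .] }  — accept
  I3: { [D → g .] }  — reduce
  I4: { [D → y .] }  — reduce
  I5: { [D → ) P .] }  — reduce
  I6: { [D → . ) P], [D → . g], [D → . y], [P → g . ) )], [P → g . D] }  — shift
  I7: { [D → ) . P], [P → . g ) )], [P → . g D], [P → g ) . )] }  — shift
  I8: { [P → g D .] }  — reduce
  I9: { [P → g ) ) .] }  — reduce

No state contains more than one complete item.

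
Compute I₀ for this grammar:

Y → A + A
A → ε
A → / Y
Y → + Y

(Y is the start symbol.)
{ [A → . / Y], [A → .], [Y → . + Y], [Y → . A + A], [Y' → . Y] }

First, augment the grammar with Y' → Y
I₀ = CLOSURE({ [Y' → . Y] }):
  [Y' → . Y] has the dot before Y: add [Y → . A + A], [Y → . + Y]
  [Y → . A + A] has the dot before A: add [A → .], [A → . / Y]
No further items can be added.

I₀ = { [A → . / Y], [A → .], [Y → . + Y], [Y → . A + A], [Y' → . Y] }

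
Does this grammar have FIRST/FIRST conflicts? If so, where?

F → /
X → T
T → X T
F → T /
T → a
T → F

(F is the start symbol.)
FIRST sets of the non-terminals at (or reachable through a nullable prefix from) the front of some alternative:
  FIRST(T) = { '/', 'a' }
  FIRST(X) = { '/', 'a' }
  FIRST(F) = { '/', 'a' }

Productions for F:
  F → /: FIRST = { '/' }
  F → T /: FIRST = { '/', 'a' }
Productions for T:
  T → X T: FIRST = { '/', 'a' }
  T → a: FIRST = { 'a' }
  T → F: FIRST = { '/', 'a' }
X has only one production, so no FIRST/FIRST conflict is possible there.

Conflict for F: F → / and F → T /
  Overlap: { '/' }
Conflict for T: T → X T and T → a
  Overlap: { 'a' }
Conflict for T: T → X T and T → F
  Overlap: { '/', 'a' }
Conflict for T: T → a and T → F
  Overlap: { 'a' }

Answer: Yes. F → '/' / F → T '/' on { '/' }; T → X T / T → a on { 'a' }; T → X T / T → F on { '/', 'a' }; T → a / T → F on { 'a' }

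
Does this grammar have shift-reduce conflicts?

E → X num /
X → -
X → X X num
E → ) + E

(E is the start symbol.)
No shift-reduce conflicts

A shift-reduce conflict occurs when an LR(0) state has both:
  - a complete (reduce) item [A → α .] (dot at the end), and
  - a shift item [B → β . c γ] (dot before a terminal).

Augment with E' → E and build the canonical LR(0) collection (I0 = CLOSURE({[E' → . E]}), then GOTO on every symbol after a dot until no new states appear). It has 11 states:
  I0: { [E → . ) + E], [E → . X num /], [E' → . E], [X → . -], [X → . X X num] }  — shift
  I1: { [E → ) . + E] }  — shift
  I2: { [X → - .] }  — reduce
  I3: { [E' → E .] }  — accept
  I4: { [E → X . num /], [X → . -], [X → . X X num], [X → X . X num] }  — shift
  I5: { [X → . -], [X → . X X num], [X → X . X num], [X → X X . num] }  — shift
  I6: { [E → X num . /] }  — shift
  I7: { [E → X num / .] }  — reduce
  I8: { [X → X X num .] }  — reduce
  I9: { [E → ) + . E], [E → . ) + E], [E → . X num /], [X → . -], [X → . X X num] }  — shift
  I10: { [E → ) + E .] }  — reduce

No state contains both a complete item and a shift item.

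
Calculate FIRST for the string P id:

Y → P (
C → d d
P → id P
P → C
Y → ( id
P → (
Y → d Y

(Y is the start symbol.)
FIRST sets of the non-terminals involved (from the grammar, by fixed-point iteration):
  FIRST(P) = { '(', 'd', 'id' }

To compute FIRST(P id), process the symbols left to right:
Symbol P is a non-terminal. Add FIRST(P) \ {ε} = { '(', 'd', 'id' }
P is not nullable (ε ∉ FIRST(P)), so stop here.
FIRST(P id) = { '(', 'd', 'id' }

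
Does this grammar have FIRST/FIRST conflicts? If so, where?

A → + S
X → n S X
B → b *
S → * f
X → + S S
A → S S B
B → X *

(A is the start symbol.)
A FIRST/FIRST conflict occurs when two productions N → α and N → β for the same non-terminal have FIRST(α) ∩ FIRST(β) ≠ ∅ (with ε ∈ FIRST of a nullable right-hand side, so two nullable alternatives also conflict).

FIRST sets of the non-terminals at (or reachable through a nullable prefix from) the front of some alternative:
  FIRST(S) = { '*' }
  FIRST(X) = { '+', 'n' }

Productions for A:
  A → + S: FIRST = { '+' }
  A → S S B: FIRST = { '*' }
Productions for X:
  X → n S X: FIRST = { 'n' }
  X → + S S: FIRST = { '+' }
Productions for B:
  B → b *: FIRST = { 'b' }
  B → X *: FIRST = { '+', 'n' }
S has only one production, so no FIRST/FIRST conflict is possible there.

All alternatives of each non-terminal have pairwise disjoint FIRST sets.

Answer: No FIRST/FIRST conflicts.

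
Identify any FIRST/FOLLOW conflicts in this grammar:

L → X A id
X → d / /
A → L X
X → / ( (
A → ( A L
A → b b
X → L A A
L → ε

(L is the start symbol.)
A FIRST/FOLLOW conflict occurs when a non-terminal N has a nullable alternative N → β (β ⇒* ε) and another alternative N → α with FIRST(α) ∩ FOLLOW(N) ≠ ∅: on such a lookahead the parser cannot decide between expanding α and letting N vanish via β.

Nullable non-terminals: L.
FIRST sets used below: FIRST(X) = { '(', '/', 'b', 'd' }

L: nullable alternative(s) L → ε; FOLLOW(L) = { $, '(', '/', 'b', 'd', 'id' }
  L → X A id: FIRST \ {ε} = { '(', '/', 'b', 'd' } — overlaps FOLLOW(L) on { '(', '/', 'b', 'd' }: CONFLICT
  L → ε: FIRST \ {ε} = { } — this is the only nullable alternative, skip

A, X have no nullable alternative, so no FIRST/FOLLOW check is needed there.

So the grammar has 1 FIRST/FOLLOW conflict (marked CONFLICT above).

Answer: Yes. L → X A id with FOLLOW(L) on { '(', '/', 'b', 'd' }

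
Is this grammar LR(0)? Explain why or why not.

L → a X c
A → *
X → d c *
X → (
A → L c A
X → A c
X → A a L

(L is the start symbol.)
Yes, the grammar is LR(0)

A grammar is LR(0) if no state in the canonical LR(0) collection has:
  - both a shift item (dot before a terminal) and a complete item (shift-reduce conflict), or
  - two or more complete items (reduce-reduce conflict; the accept item [L' → L .] counts as a complete item here).

Augment with L' → L and build the canonical LR(0) collection (I0 = CLOSURE({[L' → . L]}), then GOTO on every symbol after a dot until no new states appear). It has 17 states:
  I0: { [L → . a X c], [L' → . L] }  — shift
  I1: { [L' → L .] }  — accept
  I2: { [A → . *], [A → . L c A], [L → . a X c], [L → a . X c], [X → . (], [X → . A a L], [X → . A c], [X → . d c *] }  — shift
  I3: { [X → ( .] }  — reduce
  I4: { [A → * .] }  — reduce
  I5: { [X → A . a L], [X → A . c] }  — shift
  I6: { [A → L . c A] }  — shift
  I7: { [L → a X . c] }  — shift
  I8: { [X → d . c *] }  — shift
  I9: { [X → d c . *] }  — shift
  I10: { [X → d c * .] }  — reduce
  I11: { [L → a X c .] }  — reduce
  I12: { [A → . *], [A → . L c A], [A → L c . A], [L → . a X c] }  — shift
  I13: { [A → L c A .] }  — reduce
  I14: { [L → . a X c], [X → A a . L] }  — shift
  I15: { [X → A c .] }  — reduce
  I16: { [X → A a L .] }  — reduce

Every state is either a pure shift/goto state or contains exactly one complete item and nothing to shift — no conflicts. The grammar is LR(0).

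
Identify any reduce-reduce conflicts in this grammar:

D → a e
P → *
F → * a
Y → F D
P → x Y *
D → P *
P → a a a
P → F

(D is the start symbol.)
A reduce-reduce conflict occurs when an LR(0) state has two complete items [A → α .] and [B → β .] — both call for a reduction, and with no lookahead the parser cannot choose between them.

Augment with D' → D and build the canonical LR(0) collection (I0 = CLOSURE({[D' → . D]}), then GOTO on every symbol after a dot until no new states appear). It has 17 states:
  I0: { [D → . P *], [D → . a e], [D' → . D], [F → . * a], [P → . *], [P → . F], [P → . a a a], [P → . x Y *] }  — shift
  I1: { [F → * . a], [P → * .] }  — shift, reduce
  I2: { [D' → D .] }  — accept
  I3: { [P → F .] }  — reduce
  I4: { [D → P . *] }  — shift
  I5: { [D → a . e], [P → a . a a] }  — shift
  I6: { [F → . * a], [P → x . Y *], [Y → . F D] }  — shift
  I7: { [F → * . a] }  — shift
  I8: { [D → . P *], [D → . a e], [F → . * a], [P → . *], [P → . F], [P → . a a a], [P → . x Y *], [Y → F . D] }  — shift
  I9: { [P → x Y . *] }  — shift
  I10: { [P → x Y * .] }  — reduce
  I11: { [Y → F D .] }  — reduce
  I12: { [F → * a .] }  — reduce
  I13: { [P → a a . a] }  — shift
  I14: { [D → a e .] }  — reduce
  I15: { [P → a a a .] }  — reduce
  I16: { [D → P * .] }  — reduce

No state contains more than one complete item.

Answer: No reduce-reduce conflicts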